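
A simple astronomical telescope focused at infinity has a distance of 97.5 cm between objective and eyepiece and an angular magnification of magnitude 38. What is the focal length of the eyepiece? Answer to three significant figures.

2.50 cm

In normal adjustment the tube length equals f_obj + f_eye and |M| = f_obj/f_eye.
So f_obj = 38 f_eye and 38 f_eye + f_eye = 97.5 cm, giving f_eye = 97.5/39 = 2.500 cm and f_obj = 95.000 cm.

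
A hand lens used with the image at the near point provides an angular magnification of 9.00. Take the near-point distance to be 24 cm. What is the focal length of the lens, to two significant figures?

3.0 cm

For the image at the near point, M = 1 + D/f.
f = D/(M - 1) = 24/(9.0 - 1) = 3.000 cm.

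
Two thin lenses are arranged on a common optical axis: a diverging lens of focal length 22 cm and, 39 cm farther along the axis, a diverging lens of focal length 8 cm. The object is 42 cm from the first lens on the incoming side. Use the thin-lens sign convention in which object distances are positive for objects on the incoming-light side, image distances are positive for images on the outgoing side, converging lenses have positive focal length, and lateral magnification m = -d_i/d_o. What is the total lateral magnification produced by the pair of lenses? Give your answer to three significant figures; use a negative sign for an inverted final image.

First lens: d_i1 = 1/(1/(-22) - 1/42) = -14.438 cm.
m_1 = -(-14.438)/42 = 0.3438.
The intermediate image is virtual, 14.438 cm to the left of lens 1, so d_o2 = L - d_i1 = 39 - (-14.438) = 53.438 cm.
Second lens: d_i2 = 1/(1/(-8) - 1/(53.438)) = -6.958 cm.
m_2 = -(-6.958)/(53.438) = 0.1302.
The system's lateral magnification is m_1 m_2 = (0.3438)(0.1302) = 0.0448.

0.0448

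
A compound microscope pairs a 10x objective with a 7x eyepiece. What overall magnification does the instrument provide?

The overall magnification of a compound microscope is the product of the objective and eyepiece magnifications:
M = M_obj x M_eye = 10 x 7 = 70.

70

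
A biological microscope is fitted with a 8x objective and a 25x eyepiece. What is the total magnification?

The overall magnification of a compound microscope is the product of the objective and eyepiece magnifications:
M = M_obj x M_eye = 8 x 25 = 200.

200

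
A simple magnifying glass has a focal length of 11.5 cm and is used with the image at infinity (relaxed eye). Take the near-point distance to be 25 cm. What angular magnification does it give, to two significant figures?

M = D/f = 25/11.5 = 2.174.

2.2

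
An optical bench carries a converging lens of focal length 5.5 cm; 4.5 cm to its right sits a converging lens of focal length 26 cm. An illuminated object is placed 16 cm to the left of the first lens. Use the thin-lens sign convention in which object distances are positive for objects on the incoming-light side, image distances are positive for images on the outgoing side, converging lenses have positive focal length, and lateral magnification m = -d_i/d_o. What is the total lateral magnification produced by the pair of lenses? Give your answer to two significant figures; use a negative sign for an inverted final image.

Lens 1: 1/d_i1 = 1/f_1 - 1/d_o1 = 1/5.5 - 1/16 = 0.11932 cm^-1, so d_i1 = 8.381 cm.
m_1 = -(8.381)/16 = -0.5238.
This image would form 8.381 cm past lens 1, i.e. 3.881 cm beyond lens 2, so it is a virtual object for lens 2: d_o2 = 4.5 - 8.381 = -3.881 cm.
Lens 2: 1/d_i2 = 1/f_2 - 1/d_o2 = 1/26 - 1/(-3.881) = 0.29613 cm^-1, so d_i2 = 3.377 cm.
m_2 = -(3.377)/(-3.881) = 0.8701.
Total m = m_1 x m_2 = (-0.5238)(0.8701) = -0.4558.

-0.46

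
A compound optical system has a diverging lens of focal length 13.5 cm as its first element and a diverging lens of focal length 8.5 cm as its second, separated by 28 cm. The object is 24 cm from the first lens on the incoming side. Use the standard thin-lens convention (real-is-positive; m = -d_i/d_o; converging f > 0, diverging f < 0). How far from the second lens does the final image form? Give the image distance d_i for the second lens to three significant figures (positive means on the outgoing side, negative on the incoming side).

Applying the thin-lens equation to the first lens, 1/(-13.5) = 1/24 + 1/d_i1, which gives d_i1 = -8.640 cm.
With d_i1 < 0 the first image is virtual and lies on the object side; the object distance for lens 2 is d_o2 = 28 - (-8.640) = 36.640 cm.
Applying the thin-lens equation again with f_2 = -8.5 cm and d_o2 = 36.640 cm gives d_i2 = -6.899 cm.

-6.90 cm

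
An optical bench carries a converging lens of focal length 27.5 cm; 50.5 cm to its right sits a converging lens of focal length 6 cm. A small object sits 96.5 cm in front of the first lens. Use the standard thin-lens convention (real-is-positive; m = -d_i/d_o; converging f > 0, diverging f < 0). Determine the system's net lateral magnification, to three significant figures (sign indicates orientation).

0.396

Lens 1: 1/d_i1 = 1/f_1 - 1/d_o1 = 1/27.5 - 1/96.5 = 0.02600 cm^-1, so d_i1 = 38.460 cm.
m_1 = -(38.460)/96.5 = -0.3986.
The intermediate image is 38.460 cm to the right of lens 1, so d_o2 = L - d_i1 = 50.5 - 38.460 = 12.040 cm.
Lens 2: 1/d_i2 = 1/f_2 - 1/d_o2 = 1/6 - 1/(12.040) = 0.08361 cm^-1, so d_i2 = 11.960 cm.
m_2 = -(11.960)/(12.040) = -0.9934.
Overall magnification: m = m_1 m_2 = 0.3959.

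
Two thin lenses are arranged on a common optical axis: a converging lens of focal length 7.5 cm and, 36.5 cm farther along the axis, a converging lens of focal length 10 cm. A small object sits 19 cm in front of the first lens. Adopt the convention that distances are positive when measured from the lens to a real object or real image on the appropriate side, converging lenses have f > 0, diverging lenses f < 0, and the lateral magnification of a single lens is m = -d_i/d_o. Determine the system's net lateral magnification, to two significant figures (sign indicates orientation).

Applying the thin-lens equation to the first lens, 1/7.5 = 1/19 + 1/d_i1, which gives d_i1 = 12.391 cm.
Its lateral magnification is m_1 = -d_i1/d_o1 = -(12.391)/19 = -0.6522.
Object distance for lens 2: d_o2 = 36.5 - 12.391 = 24.109 cm.
Applying the thin-lens equation again with f_2 = 10 cm and d_o2 = 24.109 cm gives d_i2 = 17.088 cm.
m_2 = -(17.088)/(24.109) = -0.7088.
Overall magnification: m = m_1 m_2 = 0.4622.

0.46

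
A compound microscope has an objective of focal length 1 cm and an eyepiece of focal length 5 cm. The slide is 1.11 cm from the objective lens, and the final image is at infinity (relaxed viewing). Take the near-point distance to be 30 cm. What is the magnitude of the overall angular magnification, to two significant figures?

Objective: 1/d_i = 1/f_obj - 1/d_o = 1/1 - 1/1.11 = 0.09910 cm^-1, so d_i = 10.091 cm.
m_obj = -d_i/d_o = -10.091/1.11 = -9.091.
Eyepiece angular magnification (image at infinity): M_eye = D/f_e = 30/5 = 6.000.
Overall M = m_obj x M_eye = (-9.091)(6.000) = -54.55.
|M| = 54.55.

55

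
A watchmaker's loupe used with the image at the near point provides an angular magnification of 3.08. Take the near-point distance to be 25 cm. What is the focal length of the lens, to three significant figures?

12.0 cm

For the image at the near point, M = 1 + D/f.
f = D/(M - 1) = 25/(3.08 - 1) = 12.019 cm.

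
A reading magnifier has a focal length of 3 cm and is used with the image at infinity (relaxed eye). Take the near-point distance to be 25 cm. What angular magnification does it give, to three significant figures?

M = D/f = 25/3 = 8.333.

8.33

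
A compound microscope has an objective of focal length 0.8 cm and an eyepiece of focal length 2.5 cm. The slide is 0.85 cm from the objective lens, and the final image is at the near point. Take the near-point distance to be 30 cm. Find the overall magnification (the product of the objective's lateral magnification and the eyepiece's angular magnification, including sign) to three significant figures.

-208

Objective: 1/d_i = 1/f_obj - 1/d_o = 1/0.8 - 1/0.85 = 0.07353 cm^-1, so d_i = 13.600 cm.
m_obj = -d_i/d_o = -13.600/0.85 = -16.000.
Eyepiece angular magnification (image at near point): M_eye = 1 + D/f_e = 1 + 30/2.5 = 13.000.
Overall M = m_obj x M_eye = (-16.000)(13.000) = -208.00.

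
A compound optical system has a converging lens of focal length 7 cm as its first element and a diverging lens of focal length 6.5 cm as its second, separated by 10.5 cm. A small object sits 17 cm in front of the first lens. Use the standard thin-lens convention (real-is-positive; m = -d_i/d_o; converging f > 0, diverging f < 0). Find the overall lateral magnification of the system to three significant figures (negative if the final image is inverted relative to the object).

-0.892

Applying the thin-lens equation to the first lens, 1/7 = 1/17 + 1/d_i1, which gives d_i1 = 11.900 cm.
Its lateral magnification is m_1 = -d_i1/d_o1 = -(11.900)/17 = -0.7000.
Since 11.900 cm > 10.5 cm, the first image lies past the second lens and serves as a virtual object: d_o2 = L - d_i1 = -1.400 cm.
Applying the thin-lens equation again with f_2 = -6.5 cm and d_o2 = -1.400 cm gives d_i2 = 1.784 cm.
m_2 = -(1.784)/(-1.400) = 1.2745.
Overall magnification: m = m_1 m_2 = -0.8922.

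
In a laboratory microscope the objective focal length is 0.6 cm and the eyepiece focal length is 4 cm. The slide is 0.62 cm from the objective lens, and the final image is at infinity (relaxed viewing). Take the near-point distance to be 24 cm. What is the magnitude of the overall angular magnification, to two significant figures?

180

Objective: 1/d_i = 1/f_obj - 1/d_o = 1/0.6 - 1/0.62 = 0.05376 cm^-1, so d_i = 18.600 cm.
m_obj = -d_i/d_o = -18.600/0.62 = -30.000.
Eyepiece angular magnification (image at infinity): M_eye = D/f_e = 24/4 = 6.000.
Overall M = m_obj x M_eye = (-30.000)(6.000) = -180.00.
|M| = 180.00.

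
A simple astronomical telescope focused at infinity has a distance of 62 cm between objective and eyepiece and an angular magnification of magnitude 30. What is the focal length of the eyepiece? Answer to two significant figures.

2.0 cm

In normal adjustment the tube length equals f_obj + f_eye and |M| = f_obj/f_eye.
So f_obj = 30 f_eye and 30 f_eye + f_eye = 62 cm, giving f_eye = 62/31 = 2.000 cm and f_obj = 60.000 cm.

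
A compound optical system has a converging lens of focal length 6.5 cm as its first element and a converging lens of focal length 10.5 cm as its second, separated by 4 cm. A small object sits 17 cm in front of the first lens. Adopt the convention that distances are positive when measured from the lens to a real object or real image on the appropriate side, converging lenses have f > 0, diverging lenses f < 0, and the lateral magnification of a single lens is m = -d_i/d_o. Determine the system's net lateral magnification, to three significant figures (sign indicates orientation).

Lens 1: 1/d_i1 = 1/f_1 - 1/d_o1 = 1/6.5 - 1/17 = 0.09502 cm^-1, so d_i1 = 10.524 cm.
m_1 = -(10.524)/17 = -0.6190.
Since 10.524 cm > 4 cm, the first image lies past the second lens and serves as a virtual object: d_o2 = L - d_i1 = -6.524 cm.
Lens 2: 1/d_i2 = 1/f_2 - 1/d_o2 = 1/10.5 - 1/(-6.524) = 0.24852 cm^-1, so d_i2 = 4.024 cm.
m_2 = -(4.024)/(-6.524) = 0.6168.
Overall magnification: m = m_1 m_2 = -0.3818.

-0.382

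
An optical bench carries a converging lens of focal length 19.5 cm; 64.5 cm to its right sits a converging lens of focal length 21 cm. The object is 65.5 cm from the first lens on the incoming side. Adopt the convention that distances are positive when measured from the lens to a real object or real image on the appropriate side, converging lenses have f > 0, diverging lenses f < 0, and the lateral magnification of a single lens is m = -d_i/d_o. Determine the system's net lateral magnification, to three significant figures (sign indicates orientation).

0.566

First lens: d_i1 = 1/(1/19.5 - 1/65.5) = 27.766 cm.
m_1 = -(27.766)/65.5 = -0.4239.
That image sits 36.734 cm in front of the second lens, so d_o2 = 36.734 cm.
Second lens: d_i2 = 1/(1/21 - 1/(36.734)) = 49.029 cm.
m_2 = -(49.029)/(36.734) = -1.3347.
Total m = m_1 x m_2 = (-0.4239)(-1.3347) = 0.5658.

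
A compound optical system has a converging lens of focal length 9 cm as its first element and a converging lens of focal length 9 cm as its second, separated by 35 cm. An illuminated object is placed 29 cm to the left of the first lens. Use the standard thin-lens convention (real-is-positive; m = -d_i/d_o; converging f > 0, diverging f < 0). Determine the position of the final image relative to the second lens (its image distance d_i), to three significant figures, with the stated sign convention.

15.3 cm

Applying the thin-lens equation to the first lens, 1/9 = 1/29 + 1/d_i1, which gives d_i1 = 13.050 cm.
Object distance for lens 2: d_o2 = 35 - 13.050 = 21.950 cm.
Applying the thin-lens equation again with f_2 = 9 cm and d_o2 = 21.950 cm gives d_i2 = 15.255 cm.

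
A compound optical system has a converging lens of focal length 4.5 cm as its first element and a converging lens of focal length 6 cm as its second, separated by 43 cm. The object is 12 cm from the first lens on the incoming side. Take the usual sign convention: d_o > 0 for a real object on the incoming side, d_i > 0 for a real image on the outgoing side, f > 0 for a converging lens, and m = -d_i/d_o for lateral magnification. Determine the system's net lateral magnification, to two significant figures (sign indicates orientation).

0.12

Lens 1: 1/d_i1 = 1/f_1 - 1/d_o1 = 1/4.5 - 1/12 = 0.13889 cm^-1, so d_i1 = 7.200 cm.
m_1 = -(7.200)/12 = -0.6000.
Object distance for lens 2: d_o2 = 43 - 7.200 = 35.800 cm.
Lens 2: 1/d_i2 = 1/f_2 - 1/d_o2 = 1/6 - 1/(35.800) = 0.13873 cm^-1, so d_i2 = 7.208 cm.
m_2 = -(7.208)/(35.800) = -0.2013.
Overall magnification: m = m_1 m_2 = 0.1208.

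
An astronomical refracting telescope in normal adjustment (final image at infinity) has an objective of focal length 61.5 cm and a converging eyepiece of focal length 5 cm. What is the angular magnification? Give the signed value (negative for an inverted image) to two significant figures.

-12

M = -f_obj/f_eye = -61.5/(5) = -12.300.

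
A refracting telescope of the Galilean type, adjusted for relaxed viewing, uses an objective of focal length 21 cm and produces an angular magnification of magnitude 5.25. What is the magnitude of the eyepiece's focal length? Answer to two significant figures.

|M| = f_obj/|f_eye|, so |f_eye| = f_obj/|M| = 21/5.25 = 4.000 cm.
(The eyepiece is diverging, so its signed focal length is -4.000 cm.)

4.0 cm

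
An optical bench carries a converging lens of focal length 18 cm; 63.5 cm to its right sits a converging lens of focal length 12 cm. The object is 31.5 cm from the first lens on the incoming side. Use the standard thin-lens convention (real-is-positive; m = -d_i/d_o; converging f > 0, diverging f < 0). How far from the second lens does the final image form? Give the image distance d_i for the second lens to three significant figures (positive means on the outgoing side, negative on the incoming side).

Applying the thin-lens equation to the first lens, 1/18 = 1/31.5 + 1/d_i1, which gives d_i1 = 42.000 cm.
That image sits 21.500 cm in front of the second lens, so d_o2 = 21.500 cm.
Applying the thin-lens equation again with f_2 = 12 cm and d_o2 = 21.500 cm gives d_i2 = 27.158 cm.

27.2 cm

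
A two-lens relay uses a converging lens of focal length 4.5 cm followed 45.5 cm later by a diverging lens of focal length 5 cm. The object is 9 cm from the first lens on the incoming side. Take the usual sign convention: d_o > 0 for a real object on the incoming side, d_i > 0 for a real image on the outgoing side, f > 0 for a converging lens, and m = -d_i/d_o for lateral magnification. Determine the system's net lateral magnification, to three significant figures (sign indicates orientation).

-0.120

First lens: d_i1 = 1/(1/4.5 - 1/9) = 9.000 cm.
m_1 = -(9.000)/9 = -1.0000.
That image sits 36.500 cm in front of the second lens, so d_o2 = 36.500 cm.
Second lens: d_i2 = 1/(1/(-5) - 1/(36.500)) = -4.398 cm.
m_2 = -(-4.398)/(36.500) = 0.1205.
Total m = m_1 x m_2 = (-1.0000)(0.1205) = -0.1205.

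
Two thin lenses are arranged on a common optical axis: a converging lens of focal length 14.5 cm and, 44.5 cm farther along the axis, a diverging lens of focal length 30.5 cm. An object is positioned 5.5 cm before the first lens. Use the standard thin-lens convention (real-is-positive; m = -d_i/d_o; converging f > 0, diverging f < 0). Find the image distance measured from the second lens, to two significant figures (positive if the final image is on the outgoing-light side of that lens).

First lens: d_i1 = 1/(1/14.5 - 1/5.5) = -8.861 cm.
The intermediate image is virtual, 8.861 cm to the left of lens 1, so d_o2 = L - d_i1 = 44.5 - (-8.861) = 53.361 cm.
Second lens: d_i2 = 1/(1/(-30.5) - 1/(53.361)) = -19.407 cm.

-19 cm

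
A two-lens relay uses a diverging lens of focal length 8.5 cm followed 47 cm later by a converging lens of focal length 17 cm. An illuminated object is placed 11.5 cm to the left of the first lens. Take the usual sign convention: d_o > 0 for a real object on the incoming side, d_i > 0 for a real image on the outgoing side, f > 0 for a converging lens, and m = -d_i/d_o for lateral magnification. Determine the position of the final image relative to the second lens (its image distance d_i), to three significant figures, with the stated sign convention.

25.3 cm

Applying the thin-lens equation to the first lens, 1/(-8.5) = 1/11.5 + 1/d_i1, which gives d_i1 = -4.888 cm.
The intermediate image is virtual, 4.888 cm to the left of lens 1, so d_o2 = L - d_i1 = 47 - (-4.888) = 51.888 cm.
Applying the thin-lens equation again with f_2 = 17 cm and d_o2 = 51.888 cm gives d_i2 = 25.284 cm.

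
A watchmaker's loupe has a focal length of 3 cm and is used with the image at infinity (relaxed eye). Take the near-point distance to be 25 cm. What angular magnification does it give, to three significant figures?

8.33

M = D/f = 25/3 = 8.333.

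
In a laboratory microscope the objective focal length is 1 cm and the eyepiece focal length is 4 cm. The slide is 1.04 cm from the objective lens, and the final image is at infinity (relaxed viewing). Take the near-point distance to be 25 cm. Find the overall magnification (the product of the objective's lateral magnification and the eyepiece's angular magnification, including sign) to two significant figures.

Objective: 1/d_i = 1/f_obj - 1/d_o = 1/1 - 1/1.04 = 0.03846 cm^-1, so d_i = 26.000 cm.
m_obj = -d_i/d_o = -26.000/1.04 = -25.000.
Eyepiece angular magnification (image at infinity): M_eye = D/f_e = 25/4 = 6.250.
Overall M = m_obj x M_eye = (-25.000)(6.250) = -156.25.

-160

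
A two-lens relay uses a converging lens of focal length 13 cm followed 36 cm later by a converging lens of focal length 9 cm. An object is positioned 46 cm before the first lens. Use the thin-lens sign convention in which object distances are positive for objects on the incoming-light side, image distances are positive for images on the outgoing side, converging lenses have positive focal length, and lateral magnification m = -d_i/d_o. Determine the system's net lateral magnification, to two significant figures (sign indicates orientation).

0.40

Applying the thin-lens equation to the first lens, 1/13 = 1/46 + 1/d_i1, which gives d_i1 = 18.121 cm.
Its lateral magnification is m_1 = -d_i1/d_o1 = -(18.121)/46 = -0.3939.
The intermediate image is 18.121 cm to the right of lens 1, so d_o2 = L - d_i1 = 36 - 18.121 = 17.879 cm.
Applying the thin-lens equation again with f_2 = 9 cm and d_o2 = 17.879 cm gives d_i2 = 18.123 cm.
m_2 = -(18.123)/(17.879) = -1.0137.
Total m = m_1 x m_2 = (-0.3939)(-1.0137) = 0.3993.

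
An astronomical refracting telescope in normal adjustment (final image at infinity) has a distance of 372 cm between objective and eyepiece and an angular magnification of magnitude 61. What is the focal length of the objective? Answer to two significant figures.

In normal adjustment the tube length equals f_obj + f_eye and |M| = f_obj/f_eye.
So f_obj = 61 f_eye and 61 f_eye + f_eye = 372 cm, giving f_eye = 372/62 = 6.000 cm and f_obj = 366.000 cm.

370 cm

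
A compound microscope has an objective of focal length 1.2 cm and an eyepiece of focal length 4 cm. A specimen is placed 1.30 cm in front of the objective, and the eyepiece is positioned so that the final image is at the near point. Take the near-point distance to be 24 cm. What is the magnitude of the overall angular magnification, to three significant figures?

Objective: 1/d_i = 1/f_obj - 1/d_o = 1/1.2 - 1/1.30 = 0.06410 cm^-1, so d_i = 15.600 cm.
m_obj = -d_i/d_o = -15.600/1.30 = -12.000.
Eyepiece angular magnification (image at near point): M_eye = 1 + D/f_e = 1 + 24/4 = 7.000.
Overall M = m_obj x M_eye = (-12.000)(7.000) = -84.00.
|M| = 84.00.

84.0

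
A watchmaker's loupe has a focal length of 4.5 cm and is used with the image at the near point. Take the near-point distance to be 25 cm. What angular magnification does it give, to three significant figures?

6.56

M = 1 + D/f = 1 + 25/4.5 = 6.556.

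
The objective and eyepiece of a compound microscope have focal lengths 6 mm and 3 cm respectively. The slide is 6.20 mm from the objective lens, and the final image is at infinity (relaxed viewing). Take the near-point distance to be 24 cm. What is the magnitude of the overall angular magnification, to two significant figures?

Convert to cm: f_obj = 6 mm = 0.6 cm; d_o = 6.20 mm = 0.62 cm.
Objective: 1/d_i = 1/f_obj - 1/d_o = 1/0.6 - 1/0.62 = 0.05376 cm^-1, so d_i = 18.600 cm.
m_obj = -d_i/d_o = -18.600/0.62 = -30.000.
Eyepiece angular magnification (image at infinity): M_eye = D/f_e = 24/3 = 8.000.
Overall M = m_obj x M_eye = (-30.000)(8.000) = -240.00.
|M| = 240.00.

240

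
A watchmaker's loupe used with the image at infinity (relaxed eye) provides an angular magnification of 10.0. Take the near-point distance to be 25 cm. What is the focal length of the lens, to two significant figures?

2.5 cm

For the image at infinity, M = D/f.
f = D/M = 25/10.0 = 2.500 cm.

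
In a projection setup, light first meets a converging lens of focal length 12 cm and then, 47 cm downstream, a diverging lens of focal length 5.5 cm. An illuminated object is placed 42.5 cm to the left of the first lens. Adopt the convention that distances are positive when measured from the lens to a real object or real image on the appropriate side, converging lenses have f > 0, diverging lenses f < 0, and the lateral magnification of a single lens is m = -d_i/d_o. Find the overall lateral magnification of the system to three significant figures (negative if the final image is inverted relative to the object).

Applying the thin-lens equation to the first lens, 1/12 = 1/42.5 + 1/d_i1, which gives d_i1 = 16.721 cm.
Its lateral magnification is m_1 = -d_i1/d_o1 = -(16.721)/42.5 = -0.3934.
The intermediate image is 16.721 cm to the right of lens 1, so d_o2 = L - d_i1 = 47 - 16.721 = 30.279 cm.
Applying the thin-lens equation again with f_2 = -5.5 cm and d_o2 = 30.279 cm gives d_i2 = -4.655 cm.
m_2 = -(-4.655)/(30.279) = 0.1537.
The system's lateral magnification is m_1 m_2 = (-0.3934)(0.1537) = -0.0605.

-0.0605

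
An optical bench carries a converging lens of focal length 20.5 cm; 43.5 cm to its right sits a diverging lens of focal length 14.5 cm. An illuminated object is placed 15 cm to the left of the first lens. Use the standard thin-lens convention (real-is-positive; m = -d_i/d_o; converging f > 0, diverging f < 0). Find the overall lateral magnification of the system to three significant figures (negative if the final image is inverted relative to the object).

0.474

Lens 1: 1/d_i1 = 1/f_1 - 1/d_o1 = 1/20.5 - 1/15 = -0.01789 cm^-1, so d_i1 = -55.909 cm.
m_1 = -(-55.909)/15 = 3.7273.
The intermediate image is virtual, 55.909 cm to the left of lens 1, so d_o2 = L - d_i1 = 43.5 - (-55.909) = 99.409 cm.
Lens 2: 1/d_i2 = 1/f_2 - 1/d_o2 = 1/(-14.5) - 1/(99.409) = -0.07902 cm^-1, so d_i2 = -12.654 cm.
m_2 = -(-12.654)/(99.409) = 0.1273.
Overall magnification: m = m_1 m_2 = 0.4745.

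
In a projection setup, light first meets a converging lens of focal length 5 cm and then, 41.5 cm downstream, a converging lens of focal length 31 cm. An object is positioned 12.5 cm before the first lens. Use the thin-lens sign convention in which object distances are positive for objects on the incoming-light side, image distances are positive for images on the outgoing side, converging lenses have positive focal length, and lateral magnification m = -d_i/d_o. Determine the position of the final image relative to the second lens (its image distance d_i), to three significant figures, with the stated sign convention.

475 cm

First lens: d_i1 = 1/(1/5 - 1/12.5) = 8.333 cm.
Object distance for lens 2: d_o2 = 41.5 - 8.333 = 33.167 cm.
Second lens: d_i2 = 1/(1/31 - 1/(33.167)) = 474.538 cm.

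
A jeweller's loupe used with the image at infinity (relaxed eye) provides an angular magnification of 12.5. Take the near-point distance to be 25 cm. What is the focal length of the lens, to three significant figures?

2.00 cm

For the image at infinity, M = D/f.
f = D/M = 25/12.5 = 2.000 cm.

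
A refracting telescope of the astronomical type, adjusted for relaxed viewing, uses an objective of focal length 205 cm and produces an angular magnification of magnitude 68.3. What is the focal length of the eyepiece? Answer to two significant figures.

|M| = f_obj/f_eye, so f_eye = f_obj/|M| = 205/68.3 = 3.001 cm.

3.0 cm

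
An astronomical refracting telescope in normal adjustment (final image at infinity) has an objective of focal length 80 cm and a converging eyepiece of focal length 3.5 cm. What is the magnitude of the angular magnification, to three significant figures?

|M| = f_obj/|f_eye| = 80/3.5 = 22.857.

22.9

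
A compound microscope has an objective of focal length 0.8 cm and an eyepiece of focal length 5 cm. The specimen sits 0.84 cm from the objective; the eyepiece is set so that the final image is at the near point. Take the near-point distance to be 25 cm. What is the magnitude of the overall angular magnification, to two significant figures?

120

Objective: 1/d_i = 1/f_obj - 1/d_o = 1/0.8 - 1/0.84 = 0.05952 cm^-1, so d_i = 16.800 cm.
m_obj = -d_i/d_o = -16.800/0.84 = -20.000.
Eyepiece angular magnification (image at near point): M_eye = 1 + D/f_e = 1 + 25/5 = 6.000.
Overall M = m_obj x M_eye = (-20.000)(6.000) = -120.00.
|M| = 120.00.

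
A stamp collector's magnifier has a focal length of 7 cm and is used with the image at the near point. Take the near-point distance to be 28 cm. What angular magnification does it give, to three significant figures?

M = 1 + D/f = 1 + 28/7 = 5.000.

5.00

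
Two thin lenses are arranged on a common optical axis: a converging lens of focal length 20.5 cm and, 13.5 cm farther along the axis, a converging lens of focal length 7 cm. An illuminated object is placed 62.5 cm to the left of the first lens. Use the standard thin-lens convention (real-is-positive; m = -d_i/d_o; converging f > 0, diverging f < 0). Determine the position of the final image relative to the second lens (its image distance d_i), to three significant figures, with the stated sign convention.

4.96 cm

First lens: d_i1 = 1/(1/20.5 - 1/62.5) = 30.506 cm.
Since 30.506 cm > 13.5 cm, the first image lies past the second lens and serves as a virtual object: d_o2 = L - d_i1 = -17.006 cm.
Second lens: d_i2 = 1/(1/7 - 1/(-17.006)) = 4.959 cm.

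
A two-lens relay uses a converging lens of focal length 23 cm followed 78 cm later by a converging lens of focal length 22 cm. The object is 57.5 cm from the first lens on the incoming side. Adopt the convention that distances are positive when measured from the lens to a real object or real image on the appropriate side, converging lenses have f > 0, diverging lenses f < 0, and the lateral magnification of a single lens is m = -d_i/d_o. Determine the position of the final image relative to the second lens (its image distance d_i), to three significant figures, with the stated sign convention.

49.4 cm

First lens: d_i1 = 1/(1/23 - 1/57.5) = 38.333 cm.
Object distance for lens 2: d_o2 = 78 - 38.333 = 39.667 cm.
Second lens: d_i2 = 1/(1/22 - 1/(39.667)) = 49.396 cm.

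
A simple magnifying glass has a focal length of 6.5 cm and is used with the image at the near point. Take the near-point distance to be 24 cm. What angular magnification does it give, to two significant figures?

4.7

M = 1 + D/f = 1 + 24/6.5 = 4.692.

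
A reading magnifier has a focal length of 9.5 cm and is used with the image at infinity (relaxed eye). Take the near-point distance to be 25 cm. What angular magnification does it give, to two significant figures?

M = D/f = 25/9.5 = 2.632.

2.6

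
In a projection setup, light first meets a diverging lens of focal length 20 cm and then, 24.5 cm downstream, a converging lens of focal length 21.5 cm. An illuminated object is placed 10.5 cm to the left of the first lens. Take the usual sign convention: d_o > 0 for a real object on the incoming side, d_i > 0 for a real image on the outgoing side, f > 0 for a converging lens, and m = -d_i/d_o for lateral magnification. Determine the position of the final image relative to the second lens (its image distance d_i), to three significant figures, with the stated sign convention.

68.3 cm

First lens: d_i1 = 1/(1/(-20) - 1/10.5) = -6.885 cm.
With d_i1 < 0 the first image is virtual and lies on the object side; the object distance for lens 2 is d_o2 = 24.5 - (-6.885) = 31.385 cm.
Second lens: d_i2 = 1/(1/21.5 - 1/(31.385)) = 68.262 cm.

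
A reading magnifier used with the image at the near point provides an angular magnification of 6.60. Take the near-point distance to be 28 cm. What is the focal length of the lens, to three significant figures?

For the image at the near point, M = 1 + D/f.
f = D/(M - 1) = 28/(6.6 - 1) = 5.000 cm.

5.00 cm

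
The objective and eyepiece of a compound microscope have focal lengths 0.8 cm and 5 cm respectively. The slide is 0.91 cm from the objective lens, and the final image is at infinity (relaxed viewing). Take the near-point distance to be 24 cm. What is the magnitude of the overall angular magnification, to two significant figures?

35

Objective: 1/d_i = 1/f_obj - 1/d_o = 1/0.8 - 1/0.91 = 0.15110 cm^-1, so d_i = 6.618 cm.
m_obj = -d_i/d_o = -6.618/0.91 = -7.273.
Eyepiece angular magnification (image at infinity): M_eye = D/f_e = 24/5 = 4.800.
Overall M = m_obj x M_eye = (-7.273)(4.800) = -34.91.
|M| = 34.91.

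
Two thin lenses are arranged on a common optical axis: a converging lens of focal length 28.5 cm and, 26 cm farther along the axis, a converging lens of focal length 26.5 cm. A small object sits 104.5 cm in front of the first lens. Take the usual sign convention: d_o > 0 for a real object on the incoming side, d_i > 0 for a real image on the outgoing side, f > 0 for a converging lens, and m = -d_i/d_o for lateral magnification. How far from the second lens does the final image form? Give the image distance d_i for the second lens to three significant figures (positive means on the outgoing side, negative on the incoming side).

8.81 cm

Applying the thin-lens equation to the first lens, 1/28.5 = 1/104.5 + 1/d_i1, which gives d_i1 = 39.188 cm.
This image would form 39.188 cm past lens 1, i.e. 13.188 cm beyond lens 2, so it is a virtual object for lens 2: d_o2 = 26 - 39.188 = -13.188 cm.
Applying the thin-lens equation again with f_2 = 26.5 cm and d_o2 = -13.188 cm gives d_i2 = 8.806 cm.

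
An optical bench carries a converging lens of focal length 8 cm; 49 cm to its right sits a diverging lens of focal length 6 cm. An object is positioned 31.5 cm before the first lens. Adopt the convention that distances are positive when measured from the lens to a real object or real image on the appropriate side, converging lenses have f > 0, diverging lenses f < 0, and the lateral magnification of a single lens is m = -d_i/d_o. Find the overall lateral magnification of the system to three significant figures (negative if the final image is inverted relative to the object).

Lens 1: 1/d_i1 = 1/f_1 - 1/d_o1 = 1/8 - 1/31.5 = 0.09325 cm^-1, so d_i1 = 10.723 cm.
m_1 = -(10.723)/31.5 = -0.3404.
That image sits 38.277 cm in front of the second lens, so d_o2 = 38.277 cm.
Lens 2: 1/d_i2 = 1/f_2 - 1/d_o2 = 1/(-6) - 1/(38.277) = -0.19279 cm^-1, so d_i2 = -5.187 cm.
m_2 = -(-5.187)/(38.277) = 0.1355.
The system's lateral magnification is m_1 m_2 = (-0.3404)(0.1355) = -0.0461.

-0.0461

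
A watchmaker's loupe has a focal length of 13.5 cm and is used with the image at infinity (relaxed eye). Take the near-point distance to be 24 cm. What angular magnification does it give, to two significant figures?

1.8

M = D/f = 24/13.5 = 1.778.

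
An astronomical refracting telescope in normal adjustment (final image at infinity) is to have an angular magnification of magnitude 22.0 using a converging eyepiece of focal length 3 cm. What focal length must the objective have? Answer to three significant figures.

66.0 cm

|M| = f_obj/|f_eye|, so f_obj = |M| x |f_eye| = 22.0 x 3 = 66.000 cm.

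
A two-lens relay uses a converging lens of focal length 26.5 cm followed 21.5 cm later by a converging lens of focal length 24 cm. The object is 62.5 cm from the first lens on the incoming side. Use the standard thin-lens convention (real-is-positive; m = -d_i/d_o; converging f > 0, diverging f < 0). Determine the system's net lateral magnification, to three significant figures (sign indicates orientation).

First lens: d_i1 = 1/(1/26.5 - 1/62.5) = 46.007 cm.
m_1 = -(46.007)/62.5 = -0.7361.
This image would form 46.007 cm past lens 1, i.e. 24.507 cm beyond lens 2, so it is a virtual object for lens 2: d_o2 = 21.5 - 46.007 = -24.507 cm.
Second lens: d_i2 = 1/(1/24 - 1/(-24.507)) = 12.125 cm.
m_2 = -(12.125)/(-24.507) = 0.4948.
Overall magnification: m = m_1 m_2 = -0.3642.

-0.364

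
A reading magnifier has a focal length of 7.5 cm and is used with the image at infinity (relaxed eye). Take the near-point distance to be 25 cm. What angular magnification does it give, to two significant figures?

M = D/f = 25/7.5 = 3.333.

3.3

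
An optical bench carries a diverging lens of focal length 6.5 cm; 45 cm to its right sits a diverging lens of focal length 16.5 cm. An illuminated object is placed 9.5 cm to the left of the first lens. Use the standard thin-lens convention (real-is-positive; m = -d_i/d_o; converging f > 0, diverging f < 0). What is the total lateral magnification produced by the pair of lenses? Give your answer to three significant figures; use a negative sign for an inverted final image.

0.103

Applying the thin-lens equation to the first lens, 1/(-6.5) = 1/9.5 + 1/d_i1, which gives d_i1 = -3.859 cm.
Its lateral magnification is m_1 = -d_i1/d_o1 = -(-3.859)/9.5 = 0.4062.
With d_i1 < 0 the first image is virtual and lies on the object side; the object distance for lens 2 is d_o2 = 45 - (-3.859) = 48.859 cm.
Applying the thin-lens equation again with f_2 = -16.5 cm and d_o2 = 48.859 cm gives d_i2 = -12.335 cm.
m_2 = -(-12.335)/(48.859) = 0.2525.
Total m = m_1 x m_2 = (0.4062)(0.2525) = 0.1026.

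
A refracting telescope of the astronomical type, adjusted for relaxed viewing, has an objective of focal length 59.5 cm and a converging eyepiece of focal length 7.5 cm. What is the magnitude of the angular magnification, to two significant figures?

|M| = f_obj/|f_eye| = 59.5/7.5 = 7.933.

7.9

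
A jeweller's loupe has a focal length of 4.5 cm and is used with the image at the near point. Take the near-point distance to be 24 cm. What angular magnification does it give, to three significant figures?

M = 1 + D/f = 1 + 24/4.5 = 6.333.

6.33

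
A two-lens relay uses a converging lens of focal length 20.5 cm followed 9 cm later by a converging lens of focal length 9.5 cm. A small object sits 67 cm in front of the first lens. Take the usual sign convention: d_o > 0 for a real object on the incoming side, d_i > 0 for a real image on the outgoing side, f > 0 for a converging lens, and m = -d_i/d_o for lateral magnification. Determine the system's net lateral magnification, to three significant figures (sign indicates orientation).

-0.139

Lens 1: 1/d_i1 = 1/f_1 - 1/d_o1 = 1/20.5 - 1/67 = 0.03386 cm^-1, so d_i1 = 29.538 cm.
m_1 = -(29.538)/67 = -0.4409.
Since 29.538 cm > 9 cm, the first image lies past the second lens and serves as a virtual object: d_o2 = L - d_i1 = -20.538 cm.
Lens 2: 1/d_i2 = 1/f_2 - 1/d_o2 = 1/9.5 - 1/(-20.538) = 0.15395 cm^-1, so d_i2 = 6.495 cm.
m_2 = -(6.495)/(-20.538) = 0.3163.
The system's lateral magnification is m_1 m_2 = (-0.4409)(0.3163) = -0.1394.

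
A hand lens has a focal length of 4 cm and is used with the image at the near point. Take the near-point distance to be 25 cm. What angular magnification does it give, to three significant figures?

M = 1 + D/f = 1 + 25/4 = 7.250.

7.25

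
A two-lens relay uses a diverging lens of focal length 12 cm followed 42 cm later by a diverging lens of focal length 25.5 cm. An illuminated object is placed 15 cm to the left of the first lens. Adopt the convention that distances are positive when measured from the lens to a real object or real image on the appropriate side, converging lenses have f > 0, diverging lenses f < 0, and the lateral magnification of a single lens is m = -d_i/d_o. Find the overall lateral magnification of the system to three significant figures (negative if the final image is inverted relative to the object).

Lens 1: 1/d_i1 = 1/f_1 - 1/d_o1 = 1/(-12) - 1/15 = -0.15000 cm^-1, so d_i1 = -6.667 cm.
m_1 = -(-6.667)/15 = 0.4444.
The intermediate image is virtual, 6.667 cm to the left of lens 1, so d_o2 = L - d_i1 = 42 - (-6.667) = 48.667 cm.
Lens 2: 1/d_i2 = 1/f_2 - 1/d_o2 = 1/(-25.5) - 1/(48.667) = -0.05976 cm^-1, so d_i2 = -16.733 cm.
m_2 = -(-16.733)/(48.667) = 0.3438.
The system's lateral magnification is m_1 m_2 = (0.4444)(0.3438) = 0.1528.

0.153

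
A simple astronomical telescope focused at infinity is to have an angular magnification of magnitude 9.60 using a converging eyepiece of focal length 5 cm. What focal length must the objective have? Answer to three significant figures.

|M| = f_obj/|f_eye|, so f_obj = |M| x |f_eye| = 9.6 x 5 = 48.000 cm.

48.0 cm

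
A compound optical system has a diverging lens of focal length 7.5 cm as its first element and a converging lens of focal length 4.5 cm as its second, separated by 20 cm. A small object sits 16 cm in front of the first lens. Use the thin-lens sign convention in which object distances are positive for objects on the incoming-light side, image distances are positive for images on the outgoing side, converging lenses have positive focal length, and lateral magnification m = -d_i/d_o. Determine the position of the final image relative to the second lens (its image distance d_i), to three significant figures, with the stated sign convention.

First lens: d_i1 = 1/(1/(-7.5) - 1/16) = -5.106 cm.
With d_i1 < 0 the first image is virtual and lies on the object side; the object distance for lens 2 is d_o2 = 20 - (-5.106) = 25.106 cm.
Second lens: d_i2 = 1/(1/4.5 - 1/(25.106)) = 5.483 cm.

5.48 cm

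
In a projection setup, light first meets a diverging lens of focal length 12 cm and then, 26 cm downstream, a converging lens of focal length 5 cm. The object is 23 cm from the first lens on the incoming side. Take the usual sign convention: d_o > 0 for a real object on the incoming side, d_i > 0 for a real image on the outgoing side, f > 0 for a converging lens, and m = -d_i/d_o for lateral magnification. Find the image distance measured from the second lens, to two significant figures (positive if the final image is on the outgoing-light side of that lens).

5.9 cm

First lens: d_i1 = 1/(1/(-12) - 1/23) = -7.886 cm.
With d_i1 < 0 the first image is virtual and lies on the object side; the object distance for lens 2 is d_o2 = 26 - (-7.886) = 33.886 cm.
Second lens: d_i2 = 1/(1/5 - 1/(33.886)) = 5.865 cm.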